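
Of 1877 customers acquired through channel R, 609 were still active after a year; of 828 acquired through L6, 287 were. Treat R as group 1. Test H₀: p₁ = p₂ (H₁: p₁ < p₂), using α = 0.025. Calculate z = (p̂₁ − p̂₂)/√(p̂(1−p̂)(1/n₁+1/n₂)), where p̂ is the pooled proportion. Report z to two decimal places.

z = -1.13

p̂₁ = 609/1877 = 0.3245, p̂₂ = 287/828 = 0.3466.
Pooled p̂ = (609+287)/(1877+828) = 896/2705 = 0.3312.
SE = √(p̂(1−p̂)(1/n₁+1/n₂)) = √(0.3312·0.6688·0.00174049) = √(0.000385554) = 0.0196.
z = (0.3245 − 0.3466)/0.0196 = -0.0221/0.0196 = -1.13.
p-value = P(Z < -1.129) ≈ 0.1295, so at α = 0.025 we fail to reject H₀.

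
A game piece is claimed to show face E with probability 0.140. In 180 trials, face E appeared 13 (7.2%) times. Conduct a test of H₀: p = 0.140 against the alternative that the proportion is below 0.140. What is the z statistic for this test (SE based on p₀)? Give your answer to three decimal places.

p̂ = 13/180 = 0.07222.
SE = √(p₀(1−p₀)/n) = √(0.1204/180) = 0.02586.
z = (0.07222 − 0.14)/0.02586 = -0.06778/0.02586 = -2.621.
p-value = P(Z < -2.621) ≈ 0.0044.

z = -2.621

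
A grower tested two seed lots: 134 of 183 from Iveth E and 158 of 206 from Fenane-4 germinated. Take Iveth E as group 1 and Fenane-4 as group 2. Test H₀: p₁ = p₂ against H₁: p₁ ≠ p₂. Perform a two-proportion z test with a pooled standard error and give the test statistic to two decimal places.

z = -0.79

p̂₁ = 134/183 = 0.7322, p̂₂ = 158/206 = 0.7670.
Pooled p̂ = (134+158)/(183+206) = 292/389 = 0.7506.
SE = √(p̂(1−p̂)(1/n₁+1/n₂)) = √(0.7506·0.2494·0.0103188) = √(0.00193146) = 0.0439.
z = (0.7322 − 0.7670)/0.0439 = -0.0348/0.0439 = -0.79.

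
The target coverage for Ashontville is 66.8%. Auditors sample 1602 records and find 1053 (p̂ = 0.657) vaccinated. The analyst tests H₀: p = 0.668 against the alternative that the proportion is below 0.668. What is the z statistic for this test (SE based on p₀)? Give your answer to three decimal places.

z = -0.909

p̂ = 1053/1602 = 0.65730.
Under H₀, SE = √(0.668·0.332/1602) = √(0.000138437) = 0.01177.
z = (0.65730 − 0.668)/0.01177 = -0.01070/0.01177 = -0.909.
p-value = P(Z < -0.909) ≈ 0.1816.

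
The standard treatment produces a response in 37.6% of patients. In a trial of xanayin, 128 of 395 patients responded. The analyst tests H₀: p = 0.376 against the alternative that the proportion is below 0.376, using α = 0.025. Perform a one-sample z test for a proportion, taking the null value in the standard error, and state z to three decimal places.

p̂ = 128/395 = 0.32405.
Standard error under H₀: √(0.376×0.624/395) = 0.02437.
z = (0.32405 − 0.376)/0.02437 = -0.05195/0.02437 = -2.132.
p-value = P(Z < -2.132) ≈ 0.0165. With α = 0.025, reject H₀.

z = -2.132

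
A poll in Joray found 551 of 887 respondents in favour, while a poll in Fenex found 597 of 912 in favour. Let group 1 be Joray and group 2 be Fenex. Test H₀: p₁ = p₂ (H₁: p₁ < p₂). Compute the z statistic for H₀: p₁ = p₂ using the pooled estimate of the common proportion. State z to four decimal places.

p̂₁ = 551/887 = 0.621195, p̂₂ = 597/912 = 0.654605.
Pooled p̂ = (551+597)/(887+912) = 1148/1799 = 0.638132.
SE = √(0.230919 × 0.00222389) = 0.022661.
z = (0.621195 − 0.654605)/0.022661 = -0.033410/0.022661 = -1.4743.
p-value = P(Z < -1.474) ≈ 0.0702.

z = -1.4743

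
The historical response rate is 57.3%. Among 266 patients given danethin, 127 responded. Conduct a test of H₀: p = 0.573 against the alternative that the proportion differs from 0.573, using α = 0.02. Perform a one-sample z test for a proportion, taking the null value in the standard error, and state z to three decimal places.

p̂ = 127/266 = 0.47744.
Under H₀, SE = √(0.573·0.427/266) = √(0.000919816) = 0.03033.
z = (0.47744 − 0.573)/0.03033 = -0.09556/0.03033 = -3.151.
Two-sided p-value ≈ 2·Φ(−3.151) = 0.0016; since p < α = 0.02, reject H₀.

z = -3.151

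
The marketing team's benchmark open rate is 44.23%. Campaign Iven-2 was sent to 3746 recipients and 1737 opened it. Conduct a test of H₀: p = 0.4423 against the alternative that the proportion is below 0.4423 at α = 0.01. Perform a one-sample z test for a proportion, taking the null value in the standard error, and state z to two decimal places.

p̂ = 1737/3746 ≈ 0.4637.
Standard error under H₀: √(0.4423×0.5577/3746) = 0.0081.
z = (0.4637 − 0.4423)/0.0081 = 0.0214/0.0081 = 2.64.
p-value = P(Z < 2.637) ≈ 0.9958; since p > α = 0.01, fail to reject H₀.

z = 2.64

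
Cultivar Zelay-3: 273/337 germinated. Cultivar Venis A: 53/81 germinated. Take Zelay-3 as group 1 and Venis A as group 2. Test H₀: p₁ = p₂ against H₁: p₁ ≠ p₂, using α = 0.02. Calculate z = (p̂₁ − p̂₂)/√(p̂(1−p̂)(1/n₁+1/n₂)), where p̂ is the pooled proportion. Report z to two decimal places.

z = 3.04

p̂₁ = 273/337 ≈ 0.8101, p̂₂ = 53/81 ≈ 0.6543.
Pooled p̂ = (273+53)/(337+81) = 326/418 = 0.7799.
SE = √(0.171654 × 0.015313) = 0.0513.
z = (0.8101 − 0.6543)/0.0513 = 0.1558/0.0513 = 3.04.
Two-sided p-value ≈ 2·Φ(−3.038) = 0.0024, so at α = 0.02 we reject H₀.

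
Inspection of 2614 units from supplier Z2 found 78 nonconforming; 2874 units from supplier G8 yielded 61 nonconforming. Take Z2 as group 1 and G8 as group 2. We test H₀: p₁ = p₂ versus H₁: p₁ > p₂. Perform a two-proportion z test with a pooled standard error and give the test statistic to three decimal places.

z = 2.029

p̂₁ = 78/2614 = 0.0298393, p̂₂ = 61/2874 = 0.0212248.
Pooled p̂ = (78+61)/(2614+2874) = 139/5488 = 0.0253280.
SE = √(0.0246865 × 0.000730503) = 0.0042466.
z = (0.0298393 − 0.0212248)/0.0042466 = 0.0086145/0.0042466 = 2.029.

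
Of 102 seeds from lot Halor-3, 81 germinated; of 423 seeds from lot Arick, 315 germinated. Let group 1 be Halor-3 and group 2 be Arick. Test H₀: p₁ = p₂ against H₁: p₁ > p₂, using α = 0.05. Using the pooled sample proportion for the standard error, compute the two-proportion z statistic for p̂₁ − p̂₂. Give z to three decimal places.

p̂₁ = 81/102 = 0.79412, p̂₂ = 315/423 = 0.74468.
Pooled p̂ = (81+315)/(102+423) = 396/525 = 0.75429.
SE = √(0.185339 × 0.012168) = 0.04749.
z = (0.79412 − 0.74468)/0.04749 = 0.04944/0.04749 = 1.041.
p-value = P(Z > 1.041) ≈ 0.1489. With α = 0.05, fail to reject H₀.

z = 1.041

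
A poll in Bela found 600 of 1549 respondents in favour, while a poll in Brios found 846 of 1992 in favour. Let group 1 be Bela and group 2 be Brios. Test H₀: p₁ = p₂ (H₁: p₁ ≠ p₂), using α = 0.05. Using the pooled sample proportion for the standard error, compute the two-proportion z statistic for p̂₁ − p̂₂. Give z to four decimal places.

p̂₁ = 600/1549 ≈ 0.387347, p̂₂ = 846/1992 ≈ 0.424699.
Pooled p̂ = (600+846)/(1549+1992) = 1446/3541 = 0.408359.
SE = √(0.241602 × 0.00114759) = 0.016651.
z = (0.387347 − 0.424699)/0.016651 = -0.037352/0.016651 = -2.2432.
p-value = 2·P(Z > 2.243) ≈ 0.0249, so at α = 0.05 we reject H₀.

z = -2.2432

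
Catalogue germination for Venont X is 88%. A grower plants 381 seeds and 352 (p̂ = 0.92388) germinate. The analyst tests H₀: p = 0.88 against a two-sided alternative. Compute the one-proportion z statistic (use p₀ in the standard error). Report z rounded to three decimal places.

p̂ = 352/381 = 0.923885.
Under H₀, SE = √(0.88·0.12/381) = √(0.000277165) = 0.016648.
z = (0.923885 − 0.88)/0.016648 = 0.043885/0.016648 = 2.636.
Two-sided p-value ≈ 2·Φ(−2.636) = 0.0084.

z = 2.636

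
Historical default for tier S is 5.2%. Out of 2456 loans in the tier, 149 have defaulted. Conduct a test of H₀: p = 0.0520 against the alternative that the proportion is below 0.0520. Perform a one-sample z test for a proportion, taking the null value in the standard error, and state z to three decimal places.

p̂ = 149/2456 ≈ 0.06067.
Under H₀, SE = √(0.052·0.948/2456) = √(2.00717e-05) = 0.00448.
z = (0.06067 − 0.052)/0.00448 = 0.00867/0.00448 = 1.935.
p-value = P(Z < 1.935) ≈ 0.9735.

z = 1.935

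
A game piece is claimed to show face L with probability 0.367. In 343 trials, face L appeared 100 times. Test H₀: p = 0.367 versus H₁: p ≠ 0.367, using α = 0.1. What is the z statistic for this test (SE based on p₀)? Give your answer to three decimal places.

z = -2.899

p̂ = 100/343 ≈ 0.291545.
Standard error under H₀: √(0.367×0.633/343) = 0.026025.
z = (0.291545 − 0.367)/0.026025 = -0.075455/0.026025 = -2.899.
Two-sided p-value ≈ 2·Φ(−2.899) = 0.0037; since p < α = 0.1, reject H₀.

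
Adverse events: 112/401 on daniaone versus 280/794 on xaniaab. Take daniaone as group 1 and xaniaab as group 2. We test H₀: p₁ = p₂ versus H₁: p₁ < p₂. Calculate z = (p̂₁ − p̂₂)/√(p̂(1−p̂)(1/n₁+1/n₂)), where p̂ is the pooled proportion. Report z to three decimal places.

z = -2.550

p̂₁ = 112/401 ≈ 0.27930, p̂₂ = 280/794 ≈ 0.35264.
Pooled p̂ = (112+280)/(401+794) = 392/1195 = 0.32803.
SE = √(p̂(1−p̂)(1/n₁+1/n₂)) = √(0.32803·0.67197·0.00375321) = √(0.000827311) = 0.02876.
z = (0.27930 − 0.35264)/0.02876 = -0.07334/0.02876 = -2.550.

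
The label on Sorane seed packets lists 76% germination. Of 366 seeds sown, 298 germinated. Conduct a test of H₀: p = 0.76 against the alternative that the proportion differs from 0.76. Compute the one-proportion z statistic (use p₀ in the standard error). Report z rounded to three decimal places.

z = 2.428

p̂ = 298/366 ≈ 0.814208.
Standard error under H₀: √(0.76×0.24/366) = 0.022324.
z = (0.814208 − 0.76)/0.022324 = 0.054208/0.022324 = 2.428.
Two-sided p-value ≈ 2·Φ(−2.428) = 0.0152.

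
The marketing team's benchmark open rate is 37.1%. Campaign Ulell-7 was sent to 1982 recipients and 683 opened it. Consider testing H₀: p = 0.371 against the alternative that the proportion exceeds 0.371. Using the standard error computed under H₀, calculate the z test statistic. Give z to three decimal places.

z = -2.433

p̂ = 683/1982 = 0.34460.
Under H₀, SE = √(0.371·0.629/1982) = √(0.000117739) = 0.01085.
z = (0.34460 − 0.371)/0.01085 = -0.02640/0.01085 = -2.433.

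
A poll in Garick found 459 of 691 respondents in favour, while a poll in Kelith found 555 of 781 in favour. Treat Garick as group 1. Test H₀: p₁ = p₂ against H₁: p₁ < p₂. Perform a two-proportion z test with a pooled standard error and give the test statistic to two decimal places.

p̂₁ = 459/691 ≈ 0.66425, p̂₂ = 555/781 ≈ 0.71063.
Pooled p̂ = (459+555)/(691+781) = 1014/1472 = 0.68886.
SE = √(p̂(1−p̂)(1/n₁+1/n₂)) = √(0.68886·0.31114·0.00272759) = √(0.00058461) = 0.02418.
z = (0.66425 − 0.71063)/0.02418 = -0.04638/0.02418 = -1.92.
p-value = P(Z < -1.918) ≈ 0.0276.

z = -1.92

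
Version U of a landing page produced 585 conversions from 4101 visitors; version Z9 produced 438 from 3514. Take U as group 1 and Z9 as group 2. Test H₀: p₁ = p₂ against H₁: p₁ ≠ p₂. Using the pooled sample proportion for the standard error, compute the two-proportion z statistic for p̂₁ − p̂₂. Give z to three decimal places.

z = 2.297

p̂₁ = 585/4101 ≈ 0.14265, p̂₂ = 438/3514 ≈ 0.12464.
Pooled p̂ = (585+438)/(4101+3514) = 1023/7615 = 0.13434.
SE = √(0.116293 × 0.000528419) = 0.00784.
z = (0.14265 − 0.12464)/0.00784 = 0.01801/0.00784 = 2.297.
Two-sided p-value ≈ 2·Φ(−2.297) = 0.0216.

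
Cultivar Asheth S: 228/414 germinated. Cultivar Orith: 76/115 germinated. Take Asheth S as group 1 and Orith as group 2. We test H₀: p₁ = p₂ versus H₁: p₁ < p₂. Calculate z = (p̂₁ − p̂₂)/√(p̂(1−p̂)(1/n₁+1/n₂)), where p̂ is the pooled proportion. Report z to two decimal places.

p̂₁ = 228/414 = 0.55072, p̂₂ = 76/115 = 0.66087.
Pooled p̂ = (228+76)/(414+115) = 304/529 = 0.57467.
SE = √(p̂(1−p̂)(1/n₁+1/n₂)) = √(0.57467·0.42533·0.0111111) = √(0.00271583) = 0.05211.
z = (0.55072 − 0.66087)/0.05211 = -0.11015/0.05211 = -2.11.

z = -2.11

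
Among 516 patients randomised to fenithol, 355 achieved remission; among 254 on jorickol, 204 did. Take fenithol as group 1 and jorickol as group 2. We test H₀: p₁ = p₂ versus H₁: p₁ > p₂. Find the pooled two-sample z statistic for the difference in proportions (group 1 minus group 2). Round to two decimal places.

z = -3.37

p̂₁ = 355/516 ≈ 0.6880, p̂₂ = 204/254 ≈ 0.8031.
Pooled p̂ = (355+204)/(516+254) = 559/770 = 0.7260.
SE = √(0.198936 × 0.00587499) = 0.0342.
z = (0.6880 − 0.8031)/0.0342 = -0.1151/0.0342 = -3.37.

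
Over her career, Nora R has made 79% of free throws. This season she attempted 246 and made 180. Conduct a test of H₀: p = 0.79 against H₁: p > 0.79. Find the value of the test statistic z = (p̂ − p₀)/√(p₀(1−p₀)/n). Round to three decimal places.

z = -2.245

p̂ = 180/246 = 0.73171.
Standard error under H₀: √(0.79×0.21/246) = 0.02597.
z = (0.73171 − 0.79)/0.02597 = -0.05829/0.02597 = -2.245.
p-value = P(Z > -2.245) ≈ 0.9876.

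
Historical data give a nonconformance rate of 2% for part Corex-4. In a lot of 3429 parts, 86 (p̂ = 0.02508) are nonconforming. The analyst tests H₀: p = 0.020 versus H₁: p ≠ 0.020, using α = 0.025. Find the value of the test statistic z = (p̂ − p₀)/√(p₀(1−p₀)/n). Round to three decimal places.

z = 2.125

p̂ = 86/3429 ≈ 0.025080.
Under H₀, SE = √(0.02·0.98/3429) = √(5.71595e-06) = 0.002391.
z = (0.025080 − 0.02)/0.002391 = 0.005080/0.002391 = 2.125.
Two-sided p-value ≈ 2·Φ(−2.125) = 0.0336. With α = 0.025, fail to reject H₀.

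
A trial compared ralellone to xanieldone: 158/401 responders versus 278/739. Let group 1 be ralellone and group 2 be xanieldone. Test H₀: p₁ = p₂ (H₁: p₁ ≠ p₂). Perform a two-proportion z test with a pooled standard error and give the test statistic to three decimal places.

p̂₁ = 158/401 ≈ 0.39401, p̂₂ = 278/739 ≈ 0.37618.
Pooled p̂ = (158+278)/(401+739) = 436/1140 = 0.38246.
SE = √(p̂(1−p̂)(1/n₁+1/n₂)) = √(0.38246·0.61754·0.00384695) = √(0.000908585) = 0.03014.
z = (0.39401 − 0.37618)/0.03014 = 0.01783/0.03014 = 0.592.

z = 0.592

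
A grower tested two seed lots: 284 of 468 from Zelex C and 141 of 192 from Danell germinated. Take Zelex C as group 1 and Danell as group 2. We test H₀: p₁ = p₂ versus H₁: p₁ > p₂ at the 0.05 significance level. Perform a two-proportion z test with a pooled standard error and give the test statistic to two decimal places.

p̂₁ = 284/468 ≈ 0.6068, p̂₂ = 141/192 ≈ 0.7344.
Pooled p̂ = (284+141)/(468+192) = 425/660 = 0.6439.
SE = √(0.229281 × 0.00734509) = 0.0410.
z = (0.6068 − 0.7344)/0.0410 = -0.1276/0.0410 = -3.11.
p-value = P(Z > -3.108) ≈ 0.9991. With α = 0.05, fail to reject H₀.

z = -3.11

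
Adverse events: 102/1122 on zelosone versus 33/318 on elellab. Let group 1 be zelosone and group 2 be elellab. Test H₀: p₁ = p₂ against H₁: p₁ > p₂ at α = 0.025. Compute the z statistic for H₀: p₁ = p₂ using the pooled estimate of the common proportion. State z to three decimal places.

p̂₁ = 102/1122 ≈ 0.090909, p̂₂ = 33/318 ≈ 0.103774.
Pooled p̂ = (102+33)/(1122+318) = 135/1440 = 0.093750.
SE = √(p̂(1−p̂)(1/n₁+1/n₂)) = √(0.093750·0.906250·0.00403592) = √(0.000342896) = 0.018517.
z = (0.090909 − 0.103774)/0.018517 = -0.012865/0.018517 = -0.695.
p-value = P(Z > -0.695) ≈ 0.7564. With α = 0.025, fail to reject H₀.

z = -0.695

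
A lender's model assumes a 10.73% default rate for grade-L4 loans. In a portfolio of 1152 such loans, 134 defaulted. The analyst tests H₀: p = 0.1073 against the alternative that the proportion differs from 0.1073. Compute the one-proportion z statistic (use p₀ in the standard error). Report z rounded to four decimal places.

p̂ = 134/1152 ≈ 0.1163194.
Standard error under H₀: √(0.1073×0.8927/1152) = 0.0091186.
z = (0.1163194 − 0.1073)/0.0091186 = 0.0090194/0.0091186 = 0.9891.
p-value = 2·P(Z > 0.989) ≈ 0.3226.

z = 0.9891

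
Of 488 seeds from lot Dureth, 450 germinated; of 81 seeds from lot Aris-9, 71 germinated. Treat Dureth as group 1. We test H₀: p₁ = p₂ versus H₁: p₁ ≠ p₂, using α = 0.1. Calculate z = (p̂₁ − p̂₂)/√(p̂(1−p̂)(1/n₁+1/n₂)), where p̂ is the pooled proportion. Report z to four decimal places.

z = 1.3672

p̂₁ = 450/488 ≈ 0.922131, p̂₂ = 71/81 ≈ 0.876543.
Pooled p̂ = (450+71)/(488+81) = 521/569 = 0.915641.
SE = √(p̂(1−p̂)(1/n₁+1/n₂)) = √(0.915641·0.084359·0.0143949) = √(0.00111189) = 0.033345.
z = (0.922131 − 0.876543)/0.033345 = 0.045588/0.033345 = 1.3672.
p-value = 2·P(Z > 1.367) ≈ 0.1716; since p > α = 0.1, fail to reject H₀.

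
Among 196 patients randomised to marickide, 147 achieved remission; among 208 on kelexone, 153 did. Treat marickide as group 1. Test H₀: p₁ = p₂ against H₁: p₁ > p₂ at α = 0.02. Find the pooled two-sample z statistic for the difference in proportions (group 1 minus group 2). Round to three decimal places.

z = 0.331

p̂₁ = 147/196 ≈ 0.75000, p̂₂ = 153/208 ≈ 0.73558.
Pooled p̂ = (147+153)/(196+208) = 300/404 = 0.74257.
SE = √(p̂(1−p̂)(1/n₁+1/n₂)) = √(0.74257·0.25743·0.00990973) = √(0.00189432) = 0.04352.
z = (0.75000 − 0.73558)/0.04352 = 0.01442/0.04352 = 0.331.
p-value = P(Z > 0.331) ≈ 0.3702, so at α = 0.02 we fail to reject H₀.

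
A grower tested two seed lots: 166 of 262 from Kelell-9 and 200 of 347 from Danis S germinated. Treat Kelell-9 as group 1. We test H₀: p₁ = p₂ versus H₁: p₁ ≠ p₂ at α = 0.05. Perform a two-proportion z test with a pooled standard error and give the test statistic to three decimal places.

z = 1.428

p̂₁ = 166/262 = 0.63359, p̂₂ = 200/347 = 0.57637.
Pooled p̂ = (166+200)/(262+347) = 366/609 = 0.60099.
SE = √(p̂(1−p̂)(1/n₁+1/n₂)) = √(0.60099·0.39901·0.00669864) = √(0.00160635) = 0.04008.
z = (0.63359 − 0.57637)/0.04008 = 0.05722/0.04008 = 1.428.
Two-sided p-value ≈ 2·Φ(−1.428) = 0.1534, so at α = 0.05 we fail to reject H₀.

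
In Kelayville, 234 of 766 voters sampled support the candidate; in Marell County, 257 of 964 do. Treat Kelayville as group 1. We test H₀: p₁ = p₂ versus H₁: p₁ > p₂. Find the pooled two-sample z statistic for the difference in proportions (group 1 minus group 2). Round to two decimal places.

p̂₁ = 234/766 = 0.3055, p̂₂ = 257/964 = 0.2666.
Pooled p̂ = (234+257)/(766+964) = 491/1730 = 0.2838.
SE = √(0.203264 × 0.00234283) = 0.0218.
z = (0.3055 − 0.2666)/0.0218 = 0.0389/0.0218 = 1.78.
p-value = P(Z > 1.782) ≈ 0.0374.

z = 1.78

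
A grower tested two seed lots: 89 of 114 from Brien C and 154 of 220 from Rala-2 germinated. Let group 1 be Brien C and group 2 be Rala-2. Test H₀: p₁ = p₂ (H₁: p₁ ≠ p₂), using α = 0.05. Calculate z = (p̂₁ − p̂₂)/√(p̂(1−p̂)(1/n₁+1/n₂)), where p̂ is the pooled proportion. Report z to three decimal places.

p̂₁ = 89/114 ≈ 0.78070, p̂₂ = 154/220 ≈ 0.70000.
Pooled p̂ = (89+154)/(114+220) = 243/334 = 0.72754.
SE = √(0.198223 × 0.0133174) = 0.05138.
z = (0.78070 − 0.70000)/0.05138 = 0.08070/0.05138 = 1.571.
p-value = 2·P(Z > 1.571) ≈ 0.1162; since p > α = 0.05, fail to reject H₀.

z = 1.571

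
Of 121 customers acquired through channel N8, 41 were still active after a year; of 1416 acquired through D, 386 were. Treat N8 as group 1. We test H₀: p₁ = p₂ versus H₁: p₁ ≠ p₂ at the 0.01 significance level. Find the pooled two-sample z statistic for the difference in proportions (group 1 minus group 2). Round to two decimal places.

z = 1.56

p̂₁ = 41/121 ≈ 0.3388, p̂₂ = 386/1416 ≈ 0.2726.
Pooled p̂ = (41+386)/(121+1416) = 427/1537 = 0.2778.
SE = √(0.200633 × 0.00897068) = 0.0424.
z = (0.3388 − 0.2726)/0.0424 = 0.0662/0.0424 = 1.56.
p-value = 2·P(Z > 1.561) ≈ 0.1184. With α = 0.01, fail to reject H₀.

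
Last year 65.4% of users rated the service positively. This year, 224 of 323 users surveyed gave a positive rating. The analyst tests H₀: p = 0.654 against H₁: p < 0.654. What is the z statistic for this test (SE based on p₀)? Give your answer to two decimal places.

p̂ = 224/323 = 0.6935.
Under H₀, SE = √(0.654·0.346/323) = √(0.00070057) = 0.0265.
z = (0.6935 − 0.654)/0.0265 = 0.0395/0.0265 = 1.49.
p-value = P(Z < 1.492) ≈ 0.9322.

z = 1.49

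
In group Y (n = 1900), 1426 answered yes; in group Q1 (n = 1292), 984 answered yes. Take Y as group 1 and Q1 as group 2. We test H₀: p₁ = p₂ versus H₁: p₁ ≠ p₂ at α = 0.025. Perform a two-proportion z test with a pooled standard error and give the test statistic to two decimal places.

z = -0.71

p̂₁ = 1426/1900 = 0.75053, p̂₂ = 984/1292 = 0.76161.
Pooled p̂ = (1426+984)/(1900+1292) = 2410/3192 = 0.75501.
SE = √(p̂(1−p̂)(1/n₁+1/n₂)) = √(0.75501·0.24499·0.00130031) = √(0.000240516) = 0.01551.
z = (0.75053 − 0.76161)/0.01551 = -0.01108/0.01551 = -0.71.
Two-sided p-value ≈ 2·Φ(−0.715) = 0.4748. With α = 0.025, fail to reject H₀.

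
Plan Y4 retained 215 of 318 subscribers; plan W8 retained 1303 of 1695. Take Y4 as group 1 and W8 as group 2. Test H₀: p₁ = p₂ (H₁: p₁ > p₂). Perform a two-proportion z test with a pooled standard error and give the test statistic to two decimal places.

z = -3.52

p̂₁ = 215/318 ≈ 0.6761, p̂₂ = 1303/1695 ≈ 0.7687.
Pooled p̂ = (215+1303)/(318+1695) = 1518/2013 = 0.7541.
SE = √(p̂(1−p̂)(1/n₁+1/n₂)) = √(0.7541·0.2459·0.00373462) = √(0.000692526) = 0.0263.
z = (0.6761 − 0.7687)/0.0263 = -0.0926/0.0263 = -3.52.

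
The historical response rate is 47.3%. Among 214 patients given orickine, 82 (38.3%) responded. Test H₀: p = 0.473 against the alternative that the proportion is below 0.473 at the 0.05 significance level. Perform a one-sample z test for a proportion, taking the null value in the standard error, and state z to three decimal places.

p̂ = 82/214 ≈ 0.38318.
SE = √(p₀(1−p₀)/n) = √(0.24927/214) = 0.03413.
z = (0.38318 − 0.473)/0.03413 = -0.08982/0.03413 = -2.632.
p-value = P(Z < -2.632) ≈ 0.0042. With α = 0.05, reject H₀.

z = -2.632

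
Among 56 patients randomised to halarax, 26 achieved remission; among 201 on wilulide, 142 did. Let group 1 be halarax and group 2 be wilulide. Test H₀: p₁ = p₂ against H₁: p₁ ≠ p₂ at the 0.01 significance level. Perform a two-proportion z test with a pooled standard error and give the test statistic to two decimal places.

z = -3.37

p̂₁ = 26/56 ≈ 0.4643, p̂₂ = 142/201 ≈ 0.7065.
Pooled p̂ = (26+142)/(56+201) = 168/257 = 0.6537.
SE = √(p̂(1−p̂)(1/n₁+1/n₂)) = √(0.6537·0.3463·0.0228323) = √(0.00516871) = 0.0719.
z = (0.4643 − 0.7065)/0.0719 = -0.2422/0.0719 = -3.37.
Two-sided p-value ≈ 2·Φ(−3.369) = 0.0008; since p < α = 0.01, reject H₀.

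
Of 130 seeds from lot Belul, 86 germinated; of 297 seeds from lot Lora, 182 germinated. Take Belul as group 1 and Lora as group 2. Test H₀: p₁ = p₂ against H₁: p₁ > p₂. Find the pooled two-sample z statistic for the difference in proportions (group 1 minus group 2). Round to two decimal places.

p̂₁ = 86/130 = 0.6615, p̂₂ = 182/297 = 0.6128.
Pooled p̂ = (86+182)/(130+297) = 268/427 = 0.6276.
SE = √(p̂(1−p̂)(1/n₁+1/n₂)) = √(0.6276·0.3724·0.0110593) = √(0.00258466) = 0.0508.
z = (0.6615 − 0.6128)/0.0508 = 0.0487/0.0508 = 0.96.
p-value = P(Z > 0.959) ≈ 0.1688.

z = 0.96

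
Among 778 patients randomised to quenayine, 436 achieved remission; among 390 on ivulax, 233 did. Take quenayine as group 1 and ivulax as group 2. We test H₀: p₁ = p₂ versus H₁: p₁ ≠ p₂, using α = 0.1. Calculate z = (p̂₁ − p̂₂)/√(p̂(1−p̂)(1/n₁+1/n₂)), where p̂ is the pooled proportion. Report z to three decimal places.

z = -1.206

p̂₁ = 436/778 ≈ 0.560411, p̂₂ = 233/390 ≈ 0.597436.
Pooled p̂ = (436+233)/(778+390) = 669/1168 = 0.572774.
SE = √(p̂(1−p̂)(1/n₁+1/n₂)) = √(0.572774·0.427226·0.00384945) = √(0.000941976) = 0.030692.
z = (0.560411 − 0.597436)/0.030692 = -0.037025/0.030692 = -1.206.
p-value = 2·P(Z > 1.206) ≈ 0.2277, so at α = 0.1 we fail to reject H₀.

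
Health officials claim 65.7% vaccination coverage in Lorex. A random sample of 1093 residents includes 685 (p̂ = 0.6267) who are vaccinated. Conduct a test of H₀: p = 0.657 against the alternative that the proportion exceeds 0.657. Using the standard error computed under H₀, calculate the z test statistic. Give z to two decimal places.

z = -2.11

p̂ = 685/1093 ≈ 0.62672.
Under H₀, SE = √(0.657·0.343/1093) = √(0.000206177) = 0.01436.
z = (0.62672 − 0.657)/0.01436 = -0.03028/0.01436 = -2.11.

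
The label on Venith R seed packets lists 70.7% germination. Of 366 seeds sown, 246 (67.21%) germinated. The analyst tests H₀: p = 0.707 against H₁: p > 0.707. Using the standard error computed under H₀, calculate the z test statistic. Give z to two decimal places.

z = -1.47

p̂ = 246/366 ≈ 0.6721.
Standard error under H₀: √(0.707×0.293/366) = 0.0238.
z = (0.6721 − 0.707)/0.0238 = -0.0349/0.0238 = -1.47.
p-value = P(Z > -1.466) ≈ 0.9286.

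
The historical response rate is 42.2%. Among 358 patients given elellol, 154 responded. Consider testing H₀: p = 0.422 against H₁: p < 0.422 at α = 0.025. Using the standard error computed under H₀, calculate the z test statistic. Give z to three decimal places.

p̂ = 154/358 = 0.43017.
Standard error under H₀: √(0.422×0.578/358) = 0.02610.
z = (0.43017 − 0.422)/0.02610 = 0.00817/0.02610 = 0.313.
p-value = P(Z < 0.313) ≈ 0.6228. With α = 0.025, fail to reject H₀.

z = 0.313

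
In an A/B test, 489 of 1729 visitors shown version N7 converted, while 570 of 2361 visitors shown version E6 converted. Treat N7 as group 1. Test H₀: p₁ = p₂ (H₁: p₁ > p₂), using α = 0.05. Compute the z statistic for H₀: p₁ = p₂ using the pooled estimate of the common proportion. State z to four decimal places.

p̂₁ = 489/1729 ≈ 0.2828224, p̂₂ = 570/2361 ≈ 0.2414231.
Pooled p̂ = (489+570)/(1729+2361) = 1059/4090 = 0.2589242.
SE = √(0.191882 × 0.00100192) = 0.0138654.
z = (0.2828224 − 0.2414231)/0.0138654 = 0.0413993/0.0138654 = 2.9858.
p-value = P(Z > 2.986) ≈ 0.0014, so at α = 0.05 we reject H₀.

z = 2.9858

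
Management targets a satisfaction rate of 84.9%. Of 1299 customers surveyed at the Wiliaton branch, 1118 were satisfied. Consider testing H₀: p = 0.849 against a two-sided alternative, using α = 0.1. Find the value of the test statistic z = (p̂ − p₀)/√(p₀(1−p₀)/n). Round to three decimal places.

p̂ = 1118/1299 = 0.86066.
SE = √(p₀(1−p₀)/n) = √(0.1282/1299) = 0.00993.
z = (0.86066 − 0.849)/0.00993 = 0.01166/0.00993 = 1.174.
Two-sided p-value ≈ 2·Φ(−1.174) = 0.2404, so at α = 0.1 we fail to reject H₀.

z = 1.174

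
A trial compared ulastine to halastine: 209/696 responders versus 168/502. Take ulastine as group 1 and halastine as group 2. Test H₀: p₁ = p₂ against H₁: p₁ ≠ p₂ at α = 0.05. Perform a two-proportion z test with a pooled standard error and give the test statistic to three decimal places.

z = -1.264

p̂₁ = 209/696 = 0.30029, p̂₂ = 168/502 = 0.33466.
Pooled p̂ = (209+168)/(696+502) = 377/1198 = 0.31469.
SE = √(0.215661 × 0.00342881) = 0.02719.
z = (0.30029 − 0.33466)/0.02719 = -0.03437/0.02719 = -1.264.
Two-sided p-value ≈ 2·Φ(−1.264) = 0.2062; since p > α = 0.05, fail to reject H₀.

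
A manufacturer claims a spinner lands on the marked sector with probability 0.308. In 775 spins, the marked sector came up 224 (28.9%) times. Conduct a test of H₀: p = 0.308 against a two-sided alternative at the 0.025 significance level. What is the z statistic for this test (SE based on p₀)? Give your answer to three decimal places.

p̂ = 224/775 ≈ 0.28903.
Under H₀, SE = √(0.308·0.692/775) = √(0.000275014) = 0.01658.
z = (0.28903 − 0.308)/0.01658 = -0.01897/0.01658 = -1.144.
Two-sided p-value ≈ 2·Φ(−1.144) = 0.2527. With α = 0.025, fail to reject H₀.

z = -1.144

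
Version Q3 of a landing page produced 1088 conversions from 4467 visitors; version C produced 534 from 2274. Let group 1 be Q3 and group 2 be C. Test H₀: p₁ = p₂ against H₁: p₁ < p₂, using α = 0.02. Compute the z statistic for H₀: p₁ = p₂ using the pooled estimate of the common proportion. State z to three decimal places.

p̂₁ = 1088/4467 ≈ 0.24356, p̂₂ = 534/2274 ≈ 0.23483.
Pooled p̂ = (1088+534)/(4467+2274) = 1622/6741 = 0.24062.
SE = √(p̂(1−p̂)(1/n₁+1/n₂)) = √(0.24062·0.75938·0.000663618) = √(0.000121257) = 0.01101.
z = (0.24356 − 0.23483)/0.01101 = 0.00873/0.01101 = 0.793.
p-value = P(Z < 0.793) ≈ 0.7862. With α = 0.02, fail to reject H₀.

z = 0.793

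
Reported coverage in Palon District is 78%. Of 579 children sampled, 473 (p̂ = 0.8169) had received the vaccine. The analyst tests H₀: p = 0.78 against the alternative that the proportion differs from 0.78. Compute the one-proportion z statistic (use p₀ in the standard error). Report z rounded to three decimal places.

z = 2.145

p̂ = 473/579 ≈ 0.81693.
SE = √(p₀(1−p₀)/n) = √(0.1716/579) = 0.01722.
z = (0.81693 − 0.78)/0.01722 = 0.03693/0.01722 = 2.145.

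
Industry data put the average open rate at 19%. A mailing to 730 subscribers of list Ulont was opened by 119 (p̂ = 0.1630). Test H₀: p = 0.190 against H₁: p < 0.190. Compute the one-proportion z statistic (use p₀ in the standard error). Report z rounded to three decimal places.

z = -1.859

p̂ = 119/730 = 0.16301.
SE = √(p₀(1−p₀)/n) = √(0.1539/730) = 0.01452.
z = (0.16301 − 0.19)/0.01452 = -0.02699/0.01452 = -1.859.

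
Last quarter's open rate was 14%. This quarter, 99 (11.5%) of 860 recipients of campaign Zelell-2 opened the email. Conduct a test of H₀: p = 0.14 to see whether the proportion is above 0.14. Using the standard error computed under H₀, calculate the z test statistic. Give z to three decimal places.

p̂ = 99/860 = 0.11512.
SE = √(p₀(1−p₀)/n) = √(0.1204/860) = 0.01183.
z = (0.11512 − 0.14)/0.01183 = -0.02488/0.01183 = -2.103.
p-value = P(Z > -2.103) ≈ 0.9823.

z = -2.103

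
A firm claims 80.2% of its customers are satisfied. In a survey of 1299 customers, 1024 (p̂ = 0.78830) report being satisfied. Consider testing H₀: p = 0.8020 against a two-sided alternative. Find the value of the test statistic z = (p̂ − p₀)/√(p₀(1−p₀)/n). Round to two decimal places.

z = -1.24

p̂ = 1024/1299 ≈ 0.78830.
Under H₀, SE = √(0.802·0.198/1299) = √(0.000122245) = 0.01106.
z = (0.78830 − 0.802)/0.01106 = -0.01370/0.01106 = -1.24.
Two-sided p-value ≈ 2·Φ(−1.239) = 0.2153.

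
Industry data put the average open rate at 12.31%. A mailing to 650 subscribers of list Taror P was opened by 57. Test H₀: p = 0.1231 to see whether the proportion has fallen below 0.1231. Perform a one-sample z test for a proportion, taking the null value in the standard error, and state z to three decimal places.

z = -2.748

p̂ = 57/650 = 0.087692.
Under H₀, SE = √(0.1231·0.8769/650) = √(0.000166071) = 0.012887.
z = (0.087692 − 0.1231)/0.012887 = -0.035408/0.012887 = -2.748.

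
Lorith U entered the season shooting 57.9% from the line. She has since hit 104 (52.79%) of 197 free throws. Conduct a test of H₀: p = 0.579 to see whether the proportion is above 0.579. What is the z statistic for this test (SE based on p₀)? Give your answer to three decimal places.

p̂ = 104/197 = 0.52792.
SE = √(p₀(1−p₀)/n) = √(0.24376/197) = 0.03518.
z = (0.52792 − 0.579)/0.03518 = -0.05108/0.03518 = -1.452.
p-value = P(Z > -1.452) ≈ 0.9268.

z = -1.452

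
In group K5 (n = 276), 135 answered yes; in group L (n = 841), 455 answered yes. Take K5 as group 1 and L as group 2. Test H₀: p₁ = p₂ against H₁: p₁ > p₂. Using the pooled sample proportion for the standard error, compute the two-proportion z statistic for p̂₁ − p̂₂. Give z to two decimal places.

p̂₁ = 135/276 ≈ 0.4891, p̂₂ = 455/841 ≈ 0.5410.
Pooled p̂ = (135+455)/(276+841) = 590/1117 = 0.5282.
SE = √(0.249205 × 0.00481225) = 0.0346.
z = (0.4891 − 0.5410)/0.0346 = -0.0519/0.0346 = -1.50.
p-value = P(Z > -1.498) ≈ 0.9330.

z = -1.50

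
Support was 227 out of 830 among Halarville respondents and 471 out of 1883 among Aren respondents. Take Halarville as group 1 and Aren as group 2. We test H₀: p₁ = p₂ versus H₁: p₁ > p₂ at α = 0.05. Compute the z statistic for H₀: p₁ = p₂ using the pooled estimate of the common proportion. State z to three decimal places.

p̂₁ = 227/830 ≈ 0.27349, p̂₂ = 471/1883 ≈ 0.25013.
Pooled p̂ = (227+471)/(830+1883) = 698/2713 = 0.25728.
SE = √(p̂(1−p̂)(1/n₁+1/n₂)) = √(0.25728·0.74272·0.00173589) = √(0.000331705) = 0.01821.
z = (0.27349 − 0.25013)/0.01821 = 0.02336/0.01821 = 1.283.
p-value = P(Z > 1.283) ≈ 0.0998, so at α = 0.05 we fail to reject H₀.

z = 1.283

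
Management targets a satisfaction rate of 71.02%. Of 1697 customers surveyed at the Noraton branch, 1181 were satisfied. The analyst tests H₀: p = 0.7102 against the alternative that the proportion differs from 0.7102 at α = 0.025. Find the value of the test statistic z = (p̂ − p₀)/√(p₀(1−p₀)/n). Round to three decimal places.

z = -1.295

p̂ = 1181/1697 = 0.695934.
SE = √(p₀(1−p₀)/n) = √(0.20582/1697) = 0.011013.
z = (0.695934 − 0.7102)/0.011013 = -0.014266/0.011013 = -1.295.
p-value = 2·P(Z > 1.295) ≈ 0.1952; since p > α = 0.025, fail to reject H₀.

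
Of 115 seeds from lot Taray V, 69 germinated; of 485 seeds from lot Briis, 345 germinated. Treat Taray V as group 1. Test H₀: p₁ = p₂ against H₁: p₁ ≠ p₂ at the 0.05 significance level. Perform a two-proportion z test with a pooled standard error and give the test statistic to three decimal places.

z = -2.321

p̂₁ = 69/115 = 0.60000, p̂₂ = 345/485 = 0.71134.
Pooled p̂ = (69+345)/(115+485) = 414/600 = 0.69000.
SE = √(0.2139 × 0.0107575) = 0.04797.
z = (0.60000 − 0.71134)/0.04797 = -0.11134/0.04797 = -2.321.
p-value = 2·P(Z > 2.321) ≈ 0.0203, so at α = 0.05 we reject H₀.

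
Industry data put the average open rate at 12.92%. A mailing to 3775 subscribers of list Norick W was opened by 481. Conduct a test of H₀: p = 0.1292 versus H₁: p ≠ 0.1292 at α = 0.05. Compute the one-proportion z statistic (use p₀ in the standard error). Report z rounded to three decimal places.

z = -0.327

p̂ = 481/3775 = 0.127417.
Under H₀, SE = √(0.1292·0.8708/3775) = √(2.98033e-05) = 0.005459.
z = (0.127417 − 0.1292)/0.005459 = -0.001783/0.005459 = -0.327.
p-value = 2·P(Z > 0.327) ≈ 0.7440; since p > α = 0.05, fail to reject H₀.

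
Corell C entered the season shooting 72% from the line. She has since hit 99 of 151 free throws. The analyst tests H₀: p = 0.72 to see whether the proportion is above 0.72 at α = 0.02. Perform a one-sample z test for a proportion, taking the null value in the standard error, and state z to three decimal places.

z = -1.762

p̂ = 99/151 = 0.65563.
Under H₀, SE = √(0.72·0.28/151) = √(0.0013351) = 0.03654.
z = (0.65563 − 0.72)/0.03654 = -0.06437/0.03654 = -1.762.
p-value = P(Z > -1.762) ≈ 0.9609. With α = 0.02, fail to reject H₀.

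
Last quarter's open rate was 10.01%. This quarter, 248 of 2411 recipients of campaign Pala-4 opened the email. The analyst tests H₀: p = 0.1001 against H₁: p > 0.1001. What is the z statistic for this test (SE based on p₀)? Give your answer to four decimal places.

z = 0.4518

p̂ = 248/2411 ≈ 0.1028619.
SE = √(p₀(1−p₀)/n) = √(0.09008/2411) = 0.0061125.
z = (0.1028619 − 0.1001)/0.0061125 = 0.0027619/0.0061125 = 0.4518.
p-value = P(Z > 0.452) ≈ 0.3257.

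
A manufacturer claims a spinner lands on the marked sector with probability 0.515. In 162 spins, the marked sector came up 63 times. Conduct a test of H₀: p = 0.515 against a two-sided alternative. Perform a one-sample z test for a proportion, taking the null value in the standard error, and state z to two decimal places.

z = -3.21

p̂ = 63/162 = 0.3889.
Under H₀, SE = √(0.515·0.485/162) = √(0.00154182) = 0.0393.
z = (0.3889 − 0.515)/0.0393 = -0.1261/0.0393 = -3.21.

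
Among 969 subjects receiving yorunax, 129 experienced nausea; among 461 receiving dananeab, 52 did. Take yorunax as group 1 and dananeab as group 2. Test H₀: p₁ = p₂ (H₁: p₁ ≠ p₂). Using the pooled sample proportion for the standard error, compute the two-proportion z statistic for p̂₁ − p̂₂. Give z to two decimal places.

p̂₁ = 129/969 = 0.1331, p̂₂ = 52/461 = 0.1128.
Pooled p̂ = (129+52)/(969+461) = 181/1430 = 0.1266.
SE = √(p̂(1−p̂)(1/n₁+1/n₂)) = √(0.1266·0.8734·0.00320119) = √(0.0003539) = 0.0188.
z = (0.1331 − 0.1128)/0.0188 = 0.0203/0.0188 = 1.08.

z = 1.08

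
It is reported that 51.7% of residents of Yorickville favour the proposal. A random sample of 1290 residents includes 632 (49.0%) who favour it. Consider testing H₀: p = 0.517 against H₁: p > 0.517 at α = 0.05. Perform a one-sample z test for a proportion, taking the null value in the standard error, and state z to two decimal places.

p̂ = 632/1290 = 0.4899.
SE = √(p₀(1−p₀)/n) = √(0.24971/1290) = 0.0139.
z = (0.4899 − 0.517)/0.0139 = -0.0271/0.0139 = -1.95.
p-value = P(Z > -1.946) ≈ 0.9742. With α = 0.05, fail to reject H₀.

z = -1.95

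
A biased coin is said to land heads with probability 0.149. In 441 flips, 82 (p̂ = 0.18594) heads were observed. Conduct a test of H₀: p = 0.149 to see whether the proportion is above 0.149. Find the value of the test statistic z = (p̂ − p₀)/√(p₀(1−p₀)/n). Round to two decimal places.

z = 2.18

p̂ = 82/441 = 0.18594.
Standard error under H₀: √(0.149×0.851/441) = 0.01696.
z = (0.18594 − 0.149)/0.01696 = 0.03694/0.01696 = 2.18.
p-value = P(Z > 2.179) ≈ 0.0147.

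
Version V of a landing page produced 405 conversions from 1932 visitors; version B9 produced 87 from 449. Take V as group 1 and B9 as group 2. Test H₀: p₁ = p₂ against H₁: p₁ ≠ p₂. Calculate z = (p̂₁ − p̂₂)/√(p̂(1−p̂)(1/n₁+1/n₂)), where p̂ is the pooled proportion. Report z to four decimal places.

z = 0.7478

p̂₁ = 405/1932 ≈ 0.209627, p̂₂ = 87/449 ≈ 0.193764.
Pooled p̂ = (405+87)/(1932+449) = 492/2381 = 0.206636.
SE = √(p̂(1−p̂)(1/n₁+1/n₂)) = √(0.206636·0.793364·0.00274477) = √(0.000449971) = 0.021213.
z = (0.209627 − 0.193764)/0.021213 = 0.015863/0.021213 = 0.7478.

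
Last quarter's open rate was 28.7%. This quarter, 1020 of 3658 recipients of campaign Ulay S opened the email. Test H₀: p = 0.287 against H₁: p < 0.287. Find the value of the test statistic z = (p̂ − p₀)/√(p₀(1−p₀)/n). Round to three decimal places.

p̂ = 1020/3658 ≈ 0.27884.
Standard error under H₀: √(0.287×0.713/3658) = 0.00748.
z = (0.27884 − 0.287)/0.00748 = -0.00816/0.00748 = -1.091.
p-value = P(Z < -1.091) ≈ 0.1377.

z = -1.091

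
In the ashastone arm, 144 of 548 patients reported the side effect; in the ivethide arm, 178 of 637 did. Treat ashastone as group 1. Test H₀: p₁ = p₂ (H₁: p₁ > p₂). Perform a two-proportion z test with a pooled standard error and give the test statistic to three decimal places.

z = -0.643

p̂₁ = 144/548 = 0.26277, p̂₂ = 178/637 = 0.27943.
Pooled p̂ = (144+178)/(548+637) = 322/1185 = 0.27173.
SE = √(p̂(1−p̂)(1/n₁+1/n₂)) = √(0.27173·0.72827·0.00339468) = √(0.000671782) = 0.02592.
z = (0.26277 − 0.27943)/0.02592 = -0.01666/0.02592 = -0.643.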